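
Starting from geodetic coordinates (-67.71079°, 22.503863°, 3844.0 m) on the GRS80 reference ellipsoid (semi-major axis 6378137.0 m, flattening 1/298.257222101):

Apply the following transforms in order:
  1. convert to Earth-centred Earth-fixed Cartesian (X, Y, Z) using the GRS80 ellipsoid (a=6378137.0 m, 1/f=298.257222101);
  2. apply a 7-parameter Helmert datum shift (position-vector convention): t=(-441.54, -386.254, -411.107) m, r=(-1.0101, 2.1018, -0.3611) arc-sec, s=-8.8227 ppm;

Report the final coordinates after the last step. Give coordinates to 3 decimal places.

X=2242165.153 m, Y=928700.428 m, Z=-5882877.407 m

start: φ=-67.710790°, λ=22.503863°, h=3844.000 m
→ ECEF (a=6378137.000, f=1/298.257222101): X=2242684.7944, Y=929127.6123, Z=-5882490.7971
→ Helmert 7p (PV): X=2242165.1535, Y=928700.4278, Z=-5882877.4069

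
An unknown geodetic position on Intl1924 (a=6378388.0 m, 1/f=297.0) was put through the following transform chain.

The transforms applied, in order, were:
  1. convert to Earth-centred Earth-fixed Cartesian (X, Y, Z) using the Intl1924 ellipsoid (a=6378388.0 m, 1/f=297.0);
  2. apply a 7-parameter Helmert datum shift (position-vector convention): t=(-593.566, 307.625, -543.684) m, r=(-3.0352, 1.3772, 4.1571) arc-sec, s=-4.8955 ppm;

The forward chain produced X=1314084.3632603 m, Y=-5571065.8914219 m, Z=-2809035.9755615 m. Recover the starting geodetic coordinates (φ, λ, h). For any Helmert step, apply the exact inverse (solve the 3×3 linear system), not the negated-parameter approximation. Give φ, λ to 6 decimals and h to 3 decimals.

start: X=1314084.3633, Y=-5571065.8914, Z=-2809035.9756 m
→ Helmert⁻¹: X=1314590.8310, Y=-5571385.9573, Z=-2808579.2466
→ geod (Bowring, a=6378388.000): φ=-26.28727900°, λ=-76.72366000°, h=2049.1940 m

φ=-26.287279°, λ=-76.723660°, h=2049.194 m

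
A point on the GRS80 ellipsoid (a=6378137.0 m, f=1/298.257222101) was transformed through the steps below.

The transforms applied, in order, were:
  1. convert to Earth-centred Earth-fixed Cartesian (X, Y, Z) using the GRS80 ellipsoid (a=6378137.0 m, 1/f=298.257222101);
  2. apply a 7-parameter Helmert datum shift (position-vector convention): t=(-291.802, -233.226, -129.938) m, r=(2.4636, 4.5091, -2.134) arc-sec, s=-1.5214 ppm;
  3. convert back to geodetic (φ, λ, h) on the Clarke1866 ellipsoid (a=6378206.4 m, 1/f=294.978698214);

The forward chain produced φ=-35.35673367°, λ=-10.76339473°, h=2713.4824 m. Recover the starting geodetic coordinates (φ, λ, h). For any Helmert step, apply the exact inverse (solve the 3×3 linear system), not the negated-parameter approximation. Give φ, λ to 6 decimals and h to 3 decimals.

φ=-35.351129°, λ=-10.759992°, h=2835.719 m

start: φ=-35.356734°, λ=-10.763395°, h=2713.482 m
→ ECEF (a=6378206.400, f=1/294.978698214): X=5118299.9370, Y=-972979.3581, Z=-3671597.3641
→ Helmert⁻¹: X=5118689.8487, Y=-972738.5046, Z=-3671349.4953
→ geod (Bowring, a=6378137.000): φ=-35.35112900°, λ=-10.75999200°, h=2835.7190 m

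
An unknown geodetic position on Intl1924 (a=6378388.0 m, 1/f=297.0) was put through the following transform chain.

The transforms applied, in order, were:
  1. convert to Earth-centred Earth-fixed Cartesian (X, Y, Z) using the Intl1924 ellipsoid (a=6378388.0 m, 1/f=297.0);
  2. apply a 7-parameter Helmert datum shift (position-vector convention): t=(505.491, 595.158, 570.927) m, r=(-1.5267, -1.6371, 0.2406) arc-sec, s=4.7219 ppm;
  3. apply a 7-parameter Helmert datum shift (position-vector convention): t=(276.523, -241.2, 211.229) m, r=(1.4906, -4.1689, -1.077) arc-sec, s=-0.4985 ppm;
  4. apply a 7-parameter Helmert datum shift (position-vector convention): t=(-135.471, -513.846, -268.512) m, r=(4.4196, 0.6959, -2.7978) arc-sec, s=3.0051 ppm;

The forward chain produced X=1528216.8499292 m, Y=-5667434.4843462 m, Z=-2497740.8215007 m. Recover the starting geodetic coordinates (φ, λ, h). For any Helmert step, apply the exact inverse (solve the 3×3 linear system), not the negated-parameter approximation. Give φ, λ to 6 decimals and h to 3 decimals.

start: X=1528216.8499, Y=-5667434.4843, Z=-2497740.8215 m
→ Helmert⁻¹: X=1528433.0206, Y=-5666936.3869, Z=-2497338.2233
→ Helmert⁻¹: X=1528136.3690, Y=-5666708.0815, Z=-2497540.6318
→ Helmert⁻¹: X=1527597.2266, Y=-5667259.7706, Z=-2498153.8345
→ geod (Bowring, a=6378388.000): φ=-23.19478200°, λ=-74.91457800°, h=3960.4240 m

φ=-23.194782°, λ=-74.914578°, h=3960.424 m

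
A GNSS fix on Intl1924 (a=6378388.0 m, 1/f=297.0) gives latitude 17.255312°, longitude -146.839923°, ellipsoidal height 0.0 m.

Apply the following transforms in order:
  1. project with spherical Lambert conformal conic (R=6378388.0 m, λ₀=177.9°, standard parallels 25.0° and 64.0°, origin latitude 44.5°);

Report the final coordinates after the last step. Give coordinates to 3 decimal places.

E=3820295.833 m, N=-2117972.379 m

start: φ=17.255312°, λ=-146.839923°, h=0.000 m
→ lcc (R=6378388.0, λ₀=177.9°): E=3820295.8326, N=-2117972.3792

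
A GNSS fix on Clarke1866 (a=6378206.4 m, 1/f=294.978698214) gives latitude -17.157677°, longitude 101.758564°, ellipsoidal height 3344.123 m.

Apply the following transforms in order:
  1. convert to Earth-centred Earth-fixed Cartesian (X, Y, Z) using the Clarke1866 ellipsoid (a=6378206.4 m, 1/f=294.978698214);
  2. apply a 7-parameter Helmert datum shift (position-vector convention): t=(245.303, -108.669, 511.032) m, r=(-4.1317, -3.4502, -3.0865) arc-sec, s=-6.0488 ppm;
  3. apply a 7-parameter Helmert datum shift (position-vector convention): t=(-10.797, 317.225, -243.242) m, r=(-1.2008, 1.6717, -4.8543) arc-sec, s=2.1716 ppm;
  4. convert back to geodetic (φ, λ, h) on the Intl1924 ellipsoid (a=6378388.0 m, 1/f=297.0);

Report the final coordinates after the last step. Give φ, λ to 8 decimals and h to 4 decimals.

start: φ=-17.157677°, λ=101.758564°, h=3344.123 m
→ ECEF (a=6378206.400, f=1/294.978698214): X=-1242973.8775, Y=5971350.5274, Z=-1870387.1215
→ Helmert 7p (PV): X=-1242600.4167, Y=5971186.8727, Z=-1870005.1787
→ Helmert 7p (PV): X=-1242488.5398, Y=5971535.4220, Z=-1870277.1729
→ geod (Bowring, a=6378388.000): φ=-17.15576540°, λ=101.75374664°, h=3195.8526 m

φ=-17.15576540°, λ=101.75374664°, h=3195.8526 m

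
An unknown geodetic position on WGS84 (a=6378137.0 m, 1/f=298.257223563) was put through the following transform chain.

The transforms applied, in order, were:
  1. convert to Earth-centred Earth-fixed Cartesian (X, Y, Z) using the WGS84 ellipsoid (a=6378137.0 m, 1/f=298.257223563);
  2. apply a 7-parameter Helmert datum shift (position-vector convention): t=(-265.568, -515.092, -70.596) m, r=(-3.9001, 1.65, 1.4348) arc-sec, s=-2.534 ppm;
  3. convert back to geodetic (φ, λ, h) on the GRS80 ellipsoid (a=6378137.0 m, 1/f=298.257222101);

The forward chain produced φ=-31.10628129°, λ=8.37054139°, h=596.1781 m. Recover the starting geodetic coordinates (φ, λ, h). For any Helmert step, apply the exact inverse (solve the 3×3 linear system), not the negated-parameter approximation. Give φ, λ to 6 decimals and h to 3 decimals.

start: φ=-31.106281°, λ=8.370541°, h=596.178 m
→ ECEF (a=6378137.000, f=1/298.257222101): X=5408191.2163, Y=795771.1598, Z=-3276296.2690
→ Helmert⁻¹: X=5408502.2361, Y=796312.5941, Z=-3276175.6532
→ geod (Bowring, a=6378137.000): φ=-31.10354900°, λ=8.37568100°, h=864.8380 m

φ=-31.103549°, λ=8.375681°, h=864.838 m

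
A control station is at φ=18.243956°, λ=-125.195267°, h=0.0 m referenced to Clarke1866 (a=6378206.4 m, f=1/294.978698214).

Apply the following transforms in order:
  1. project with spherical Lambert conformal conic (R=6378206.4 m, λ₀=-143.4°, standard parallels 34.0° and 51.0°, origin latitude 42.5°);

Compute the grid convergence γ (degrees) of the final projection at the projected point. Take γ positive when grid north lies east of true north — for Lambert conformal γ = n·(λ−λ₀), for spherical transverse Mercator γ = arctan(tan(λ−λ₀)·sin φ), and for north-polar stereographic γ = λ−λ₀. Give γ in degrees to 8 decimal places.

start: φ=18.243956°, λ=-125.195267°, h=0.000 m
→ into lcc (λ₀=-143.4°): φ=18.24395600°, λ−λ₀=18.20473300°
convergence γ = 12.34466659°

12.34466659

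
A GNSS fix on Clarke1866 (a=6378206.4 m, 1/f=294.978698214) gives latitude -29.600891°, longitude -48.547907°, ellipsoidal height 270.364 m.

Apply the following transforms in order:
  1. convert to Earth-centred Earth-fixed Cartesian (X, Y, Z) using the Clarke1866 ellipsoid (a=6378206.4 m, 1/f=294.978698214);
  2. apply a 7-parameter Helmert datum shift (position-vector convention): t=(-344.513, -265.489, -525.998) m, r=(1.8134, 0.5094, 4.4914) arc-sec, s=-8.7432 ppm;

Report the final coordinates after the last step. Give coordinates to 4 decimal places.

start: φ=-29.600891°, λ=-48.547907°, h=270.364 m
→ ECEF (a=6378206.400, f=1/294.978698214): X=3674454.5312, Y=-4160219.4050, Z=-3131945.1317
→ Helmert 7p (PV): X=3674160.7447, Y=-4160340.9755, Z=-3132489.3956

X=3674160.7447 m, Y=-4160340.9755 m, Z=-3132489.3956 m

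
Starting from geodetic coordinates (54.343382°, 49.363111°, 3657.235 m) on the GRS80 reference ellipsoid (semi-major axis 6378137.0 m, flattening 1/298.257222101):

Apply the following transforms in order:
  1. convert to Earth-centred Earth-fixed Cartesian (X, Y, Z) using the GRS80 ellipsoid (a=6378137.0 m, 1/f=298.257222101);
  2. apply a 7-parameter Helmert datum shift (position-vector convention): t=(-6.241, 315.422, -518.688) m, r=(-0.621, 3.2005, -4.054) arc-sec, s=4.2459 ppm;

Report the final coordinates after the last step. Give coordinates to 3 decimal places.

start: φ=54.343382°, λ=49.363111°, h=3657.235 m
→ ECEF (a=6378137.000, f=1/298.257222101): X=2428141.4826, Y=2829272.6779, Z=5162088.5090
→ Helmert 7p (PV): X=2428281.2567, Y=2829567.9305, Z=5161545.5442

X=2428281.257 m, Y=2829567.930 m, Z=5161545.544 m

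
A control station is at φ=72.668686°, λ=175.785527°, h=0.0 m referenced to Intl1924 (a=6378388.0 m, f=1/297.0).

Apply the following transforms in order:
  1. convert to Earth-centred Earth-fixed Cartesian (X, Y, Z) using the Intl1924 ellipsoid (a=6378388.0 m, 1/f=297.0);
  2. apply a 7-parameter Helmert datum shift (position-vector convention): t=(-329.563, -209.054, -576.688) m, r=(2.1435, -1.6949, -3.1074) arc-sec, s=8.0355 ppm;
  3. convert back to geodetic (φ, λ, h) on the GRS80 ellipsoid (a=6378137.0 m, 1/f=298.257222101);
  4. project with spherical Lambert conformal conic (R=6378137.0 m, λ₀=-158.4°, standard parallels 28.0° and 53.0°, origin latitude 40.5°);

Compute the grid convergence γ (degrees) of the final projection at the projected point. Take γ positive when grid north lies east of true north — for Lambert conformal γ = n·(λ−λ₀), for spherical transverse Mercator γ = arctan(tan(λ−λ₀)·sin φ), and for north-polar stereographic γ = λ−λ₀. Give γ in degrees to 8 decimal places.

start: φ=72.668686°, λ=175.785527°, h=0.000 m
→ ECEF (a=6378388.000, f=1/297.0): X=-1900793.5165, Y=140068.2920, Z=6066474.7077
→ Helmert 7p (PV): X=-1901186.0924, Y=139825.9562, Z=6065932.6033
→ geod (Bowring, a=6378137.000): φ=72.66357481°, λ=175.79365799°, h=-238.3702 m
→ into lcc (λ₀=-158.4°): φ=72.66357481°, λ−λ₀=-25.80634201°
convergence γ = -16.89661865°

-16.89661865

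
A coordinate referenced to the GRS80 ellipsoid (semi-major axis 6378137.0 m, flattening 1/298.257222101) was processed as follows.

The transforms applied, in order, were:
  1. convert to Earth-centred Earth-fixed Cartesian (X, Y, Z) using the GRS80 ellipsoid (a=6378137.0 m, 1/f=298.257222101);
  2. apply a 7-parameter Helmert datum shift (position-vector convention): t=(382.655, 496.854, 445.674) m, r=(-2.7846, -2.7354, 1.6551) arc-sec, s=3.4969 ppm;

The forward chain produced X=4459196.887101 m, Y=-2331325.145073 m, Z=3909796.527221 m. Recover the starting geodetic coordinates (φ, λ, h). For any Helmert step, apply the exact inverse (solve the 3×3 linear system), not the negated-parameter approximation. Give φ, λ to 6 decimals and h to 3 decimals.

φ=38.030512°, λ=-27.608895°, h=1841.276 m

start: X=4459196.8871, Y=-2331325.1451, Z=3909796.5272 m
→ Helmert⁻¹: X=4458831.7714, Y=-2331902.3986, Z=3909246.5705
→ geod (Bowring, a=6378137.000): φ=38.03051200°, λ=-27.60889500°, h=1841.2760 m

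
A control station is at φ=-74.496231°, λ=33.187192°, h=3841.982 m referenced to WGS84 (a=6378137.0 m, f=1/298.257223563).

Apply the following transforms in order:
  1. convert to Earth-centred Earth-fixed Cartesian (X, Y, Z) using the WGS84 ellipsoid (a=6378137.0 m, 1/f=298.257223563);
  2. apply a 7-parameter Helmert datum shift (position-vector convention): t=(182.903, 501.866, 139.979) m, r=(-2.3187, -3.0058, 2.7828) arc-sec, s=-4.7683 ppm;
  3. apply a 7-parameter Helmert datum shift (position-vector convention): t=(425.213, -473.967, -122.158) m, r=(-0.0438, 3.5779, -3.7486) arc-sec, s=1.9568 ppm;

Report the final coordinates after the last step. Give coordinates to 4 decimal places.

start: φ=-74.496231°, λ=33.187192°, h=3841.982 m
→ ECEF (a=6378137.000, f=1/298.257223563): X=1432112.2488, Y=936690.8382, Z=-6127676.2486
→ Helmert 7p (PV): X=1432364.9811, Y=937138.6757, Z=-6127496.7112
→ Helmert 7p (PV): X=1432703.7396, Y=936639.2099, Z=-6127655.9046

X=1432703.7396 m, Y=936639.2099 m, Z=-6127655.9046 m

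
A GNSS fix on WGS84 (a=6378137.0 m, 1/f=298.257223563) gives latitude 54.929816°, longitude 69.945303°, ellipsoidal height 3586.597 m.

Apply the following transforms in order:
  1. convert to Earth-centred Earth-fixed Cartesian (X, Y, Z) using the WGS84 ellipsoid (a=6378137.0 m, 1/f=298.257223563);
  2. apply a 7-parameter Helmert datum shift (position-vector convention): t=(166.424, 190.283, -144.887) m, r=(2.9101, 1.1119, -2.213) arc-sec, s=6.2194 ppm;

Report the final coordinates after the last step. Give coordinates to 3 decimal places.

X=1260477.237 m, Y=3452342.298 m, Z=5199763.014 m

start: φ=54.929816°, λ=69.945303°, h=3586.597 m
→ ECEF (a=6378137.000, f=1/298.257223563): X=1260237.9055, Y=3452217.4275, Z=5199833.6490
→ Helmert 7p (PV): X=1260477.2368, Y=3452342.2975, Z=5199763.0144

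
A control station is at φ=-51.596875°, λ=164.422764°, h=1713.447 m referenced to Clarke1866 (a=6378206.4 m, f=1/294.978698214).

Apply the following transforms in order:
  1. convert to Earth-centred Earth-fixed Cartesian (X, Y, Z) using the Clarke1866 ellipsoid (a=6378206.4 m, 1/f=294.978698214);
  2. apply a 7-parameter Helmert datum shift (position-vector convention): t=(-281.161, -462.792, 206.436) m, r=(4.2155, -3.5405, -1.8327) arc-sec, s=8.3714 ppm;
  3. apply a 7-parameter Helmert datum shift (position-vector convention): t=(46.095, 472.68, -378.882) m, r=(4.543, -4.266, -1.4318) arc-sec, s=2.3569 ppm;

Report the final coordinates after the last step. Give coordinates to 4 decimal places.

X=-3825604.7711 m, Y=1066763.2112 m, Z=-4976529.0452 m

start: φ=-51.596875°, λ=164.422764°, h=1713.447 m
→ ECEF (a=6378206.400, f=1/294.978698214): X=-3825533.8725, Y=1066470.0349, Z=-4976203.7012
→ Helmert 7p (PV): X=-3825752.1663, Y=1066151.8627, Z=-4976082.7922
→ Helmert 7p (PV): X=-3825604.7711, Y=1066763.2112, Z=-4976529.0452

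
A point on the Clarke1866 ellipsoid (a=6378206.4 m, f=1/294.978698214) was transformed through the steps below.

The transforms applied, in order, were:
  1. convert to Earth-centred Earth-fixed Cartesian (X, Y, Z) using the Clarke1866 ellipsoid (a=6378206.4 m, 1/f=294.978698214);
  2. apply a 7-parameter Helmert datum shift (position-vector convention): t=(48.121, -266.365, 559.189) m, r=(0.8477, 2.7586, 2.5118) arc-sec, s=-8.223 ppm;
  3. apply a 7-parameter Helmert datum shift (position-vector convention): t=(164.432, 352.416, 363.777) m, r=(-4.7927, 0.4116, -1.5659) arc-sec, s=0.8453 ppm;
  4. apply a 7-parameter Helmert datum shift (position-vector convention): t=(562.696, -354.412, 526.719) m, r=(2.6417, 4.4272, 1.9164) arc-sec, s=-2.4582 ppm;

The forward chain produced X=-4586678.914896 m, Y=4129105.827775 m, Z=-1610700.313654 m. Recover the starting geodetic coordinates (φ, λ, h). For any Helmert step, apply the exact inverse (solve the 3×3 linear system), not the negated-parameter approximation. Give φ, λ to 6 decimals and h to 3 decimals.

start: X=-4586678.9149, Y=4129105.8278, Z=-1610700.3137 m
→ Helmert⁻¹: X=-4587179.9341, Y=4129492.3727, Z=-1611382.3388
→ Helmert⁻¹: X=-4587368.6196, Y=4129139.0884, Z=-1611657.9642
→ Helmert⁻¹: X=-4587382.6130, Y=4129488.6466, Z=-1612308.7338
→ geod (Bowring, a=6378206.400): φ=-14.73500000°, λ=138.00696200°, h=2546.1700 m

φ=-14.735000°, λ=138.006962°, h=2546.170 m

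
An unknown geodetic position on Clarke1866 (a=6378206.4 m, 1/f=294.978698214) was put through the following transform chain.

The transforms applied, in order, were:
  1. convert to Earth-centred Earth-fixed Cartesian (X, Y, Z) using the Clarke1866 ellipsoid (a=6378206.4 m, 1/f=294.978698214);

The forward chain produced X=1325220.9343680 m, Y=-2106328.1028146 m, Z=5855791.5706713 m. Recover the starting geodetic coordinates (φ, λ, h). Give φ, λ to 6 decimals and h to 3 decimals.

φ=67.115616°, λ=-57.823470°, h=2757.710 m

start: X=1325220.9344, Y=-2106328.1028, Z=5855791.5707 m
→ geod (Bowring, a=6378206.400): φ=67.11561600°, λ=-57.82347000°, h=2757.7100 m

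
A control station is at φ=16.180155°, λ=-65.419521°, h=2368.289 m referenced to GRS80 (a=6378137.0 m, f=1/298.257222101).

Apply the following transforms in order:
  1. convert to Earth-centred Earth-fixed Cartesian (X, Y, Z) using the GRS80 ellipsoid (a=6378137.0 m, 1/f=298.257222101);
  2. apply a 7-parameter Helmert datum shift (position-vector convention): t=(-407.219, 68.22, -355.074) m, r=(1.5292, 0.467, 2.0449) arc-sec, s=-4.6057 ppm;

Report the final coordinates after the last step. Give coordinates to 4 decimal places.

start: φ=16.180155°, λ=-65.419521°, h=2368.289 m
→ ECEF (a=6378137.000, f=1/298.257222101): X=2549639.1840, Y=-5573911.5638, Z=1766542.8782
→ Helmert 7p (PV): X=2549279.4809, Y=-5573805.4919, Z=1766132.5719

X=2549279.4809 m, Y=-5573805.4919 m, Z=1766132.5719 m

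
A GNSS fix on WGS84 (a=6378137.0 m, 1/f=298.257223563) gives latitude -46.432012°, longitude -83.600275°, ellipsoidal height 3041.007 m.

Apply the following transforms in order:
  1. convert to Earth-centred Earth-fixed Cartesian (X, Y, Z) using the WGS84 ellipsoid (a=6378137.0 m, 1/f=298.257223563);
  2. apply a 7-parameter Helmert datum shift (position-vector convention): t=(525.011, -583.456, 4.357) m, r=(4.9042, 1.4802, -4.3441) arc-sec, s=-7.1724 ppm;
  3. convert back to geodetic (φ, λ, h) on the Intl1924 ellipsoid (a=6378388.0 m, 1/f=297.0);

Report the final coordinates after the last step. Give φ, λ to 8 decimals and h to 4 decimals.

start: φ=-46.432012°, λ=-83.600275°, h=3041.007 m
→ ECEF (a=6378137.000, f=1/298.257223563): X=491082.9555, Y=-4378292.8862, Z=-4600678.2393
→ Helmert 7p (PV): X=491479.2194, Y=-4378745.8959, Z=-4600748.5070
→ geod (Bowring, a=6378388.000): φ=-46.43004742°, λ=-83.59581096°, h=3229.5407 m

φ=-46.43004742°, λ=-83.59581096°, h=3229.5407 m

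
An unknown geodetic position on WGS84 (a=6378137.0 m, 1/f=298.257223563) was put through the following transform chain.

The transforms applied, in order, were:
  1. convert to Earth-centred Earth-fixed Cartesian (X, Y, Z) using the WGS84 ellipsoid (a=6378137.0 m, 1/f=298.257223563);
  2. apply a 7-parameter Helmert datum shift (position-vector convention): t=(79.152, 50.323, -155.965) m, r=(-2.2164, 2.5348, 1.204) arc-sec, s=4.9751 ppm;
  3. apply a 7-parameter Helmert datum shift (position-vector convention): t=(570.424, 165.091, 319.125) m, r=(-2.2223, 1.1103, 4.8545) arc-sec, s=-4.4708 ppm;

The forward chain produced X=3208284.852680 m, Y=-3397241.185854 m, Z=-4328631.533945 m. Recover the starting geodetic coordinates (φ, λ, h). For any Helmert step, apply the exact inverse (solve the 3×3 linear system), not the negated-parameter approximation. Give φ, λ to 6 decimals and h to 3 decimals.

φ=-43.005764°, λ=-46.646366°, h=1229.909 m

start: X=3208284.8527, Y=-3397241.1859, Z=-4328631.5339 m
→ Helmert⁻¹: X=3207672.1123, Y=-3397450.3189, Z=-4328989.3505
→ Helmert⁻¹: X=3207610.3678, Y=-3397455.9476, Z=-4328808.9378
→ geod (Bowring, a=6378137.000): φ=-43.00576400°, λ=-46.64636600°, h=1229.9090 m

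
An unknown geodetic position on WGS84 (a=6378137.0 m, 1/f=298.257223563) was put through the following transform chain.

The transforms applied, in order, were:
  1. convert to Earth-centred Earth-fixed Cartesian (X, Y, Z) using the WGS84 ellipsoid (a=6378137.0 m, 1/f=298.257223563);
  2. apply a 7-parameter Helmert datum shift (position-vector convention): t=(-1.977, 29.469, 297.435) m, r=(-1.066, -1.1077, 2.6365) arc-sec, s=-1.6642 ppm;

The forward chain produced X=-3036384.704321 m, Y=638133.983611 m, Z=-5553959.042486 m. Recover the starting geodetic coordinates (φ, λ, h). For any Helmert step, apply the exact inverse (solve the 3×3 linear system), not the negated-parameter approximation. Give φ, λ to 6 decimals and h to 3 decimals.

start: X=-3036384.7043, Y=638133.9836, Z=-5553959.0425 m
→ Helmert⁻¹: X=-3036409.4511, Y=638173.0932, Z=-5554246.1164
→ geod (Bowring, a=6378137.000): φ=-60.97468000°, λ=168.13069500°, h=310.9380 m

φ=-60.974680°, λ=168.130695°, h=310.938 m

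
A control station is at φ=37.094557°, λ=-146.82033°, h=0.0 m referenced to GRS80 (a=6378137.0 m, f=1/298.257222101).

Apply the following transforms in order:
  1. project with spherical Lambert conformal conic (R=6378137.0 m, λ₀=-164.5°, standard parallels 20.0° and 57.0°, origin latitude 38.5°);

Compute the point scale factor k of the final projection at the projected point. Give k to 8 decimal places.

start: φ=37.094557°, λ=-146.820330°, h=0.000 m
→ into lcc (λ₀=-164.5°): φ=37.09455700°, λ−λ₀=17.67967000°
scale k = 0.94863600

0.94863600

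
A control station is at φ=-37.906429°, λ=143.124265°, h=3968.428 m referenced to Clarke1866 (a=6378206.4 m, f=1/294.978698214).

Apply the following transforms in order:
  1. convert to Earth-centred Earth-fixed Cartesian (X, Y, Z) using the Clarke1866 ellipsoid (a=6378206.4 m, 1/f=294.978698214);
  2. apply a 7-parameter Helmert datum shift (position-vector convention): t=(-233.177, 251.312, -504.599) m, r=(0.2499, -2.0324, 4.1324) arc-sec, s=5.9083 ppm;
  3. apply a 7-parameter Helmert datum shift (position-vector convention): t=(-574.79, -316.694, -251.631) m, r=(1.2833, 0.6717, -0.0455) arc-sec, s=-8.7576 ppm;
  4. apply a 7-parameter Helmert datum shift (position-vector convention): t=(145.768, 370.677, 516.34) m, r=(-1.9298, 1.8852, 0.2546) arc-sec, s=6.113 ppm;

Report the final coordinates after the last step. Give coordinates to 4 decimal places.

start: φ=-37.906429°, λ=143.124265°, h=3968.428 m
→ ECEF (a=6378206.400, f=1/294.978698214): X=-4033350.7001, Y=3025655.1398, Z=-3899498.3341
→ Helmert 7p (PV): X=-4033629.9017, Y=3025848.2463, Z=-3900062.0490
→ Helmert 7p (PV): X=-4034181.3997, Y=3025530.2074, Z=-3900247.5640
→ Helmert 7p (PV): X=-4034099.6745, Y=3025877.9092, Z=-3899746.5016

X=-4034099.6745 m, Y=3025877.9092 m, Z=-3899746.5016 m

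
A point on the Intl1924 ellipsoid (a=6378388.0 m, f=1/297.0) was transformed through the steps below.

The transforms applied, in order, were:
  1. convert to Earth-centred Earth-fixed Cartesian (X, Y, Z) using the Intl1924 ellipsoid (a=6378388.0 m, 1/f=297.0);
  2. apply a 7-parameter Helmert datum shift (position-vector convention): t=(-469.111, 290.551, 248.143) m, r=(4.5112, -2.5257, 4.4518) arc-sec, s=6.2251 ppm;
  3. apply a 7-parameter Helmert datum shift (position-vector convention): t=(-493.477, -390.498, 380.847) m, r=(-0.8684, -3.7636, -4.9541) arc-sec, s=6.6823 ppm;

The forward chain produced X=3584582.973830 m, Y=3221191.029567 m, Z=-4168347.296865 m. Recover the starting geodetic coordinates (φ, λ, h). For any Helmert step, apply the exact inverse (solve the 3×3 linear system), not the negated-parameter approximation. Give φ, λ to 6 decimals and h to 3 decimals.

start: X=3584582.9738, Y=3221191.0296, Z=-4168347.2969 m
→ Helmert⁻¹: X=3584899.0511, Y=3221663.6538, Z=-4168752.1354
→ Helmert⁻¹: X=3585364.3153, Y=3221184.4850, Z=-4169088.6790
→ geod (Bowring, a=6378388.000): φ=-41.05051300°, λ=41.93734800°, h=3597.5890 m

φ=-41.050513°, λ=41.937348°, h=3597.589 m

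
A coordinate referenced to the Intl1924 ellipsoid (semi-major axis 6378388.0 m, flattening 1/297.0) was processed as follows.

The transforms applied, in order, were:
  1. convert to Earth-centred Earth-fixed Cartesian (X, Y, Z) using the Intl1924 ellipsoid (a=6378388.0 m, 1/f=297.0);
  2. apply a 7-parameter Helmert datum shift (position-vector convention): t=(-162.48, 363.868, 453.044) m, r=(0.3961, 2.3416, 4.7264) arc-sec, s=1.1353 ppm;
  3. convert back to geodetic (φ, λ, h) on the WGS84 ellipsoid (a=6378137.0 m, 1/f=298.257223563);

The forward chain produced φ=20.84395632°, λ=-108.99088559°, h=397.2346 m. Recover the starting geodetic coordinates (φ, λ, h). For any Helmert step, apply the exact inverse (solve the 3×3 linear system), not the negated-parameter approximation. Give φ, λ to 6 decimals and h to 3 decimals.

start: φ=20.843956°, λ=-108.990886°, h=397.235 m
→ ECEF (a=6378137.000, f=1/298.257223563): X=-1940663.1276, Y=-5639008.8523, Z=2255398.9191
→ Helmert⁻¹: X=-1940653.2641, Y=-5639317.5191, Z=2254932.1135
→ geod (Bowring, a=6378388.000): φ=20.83963600°, λ=-108.98983100°, h=261.4520 m

φ=20.839636°, λ=-108.989831°, h=261.452 m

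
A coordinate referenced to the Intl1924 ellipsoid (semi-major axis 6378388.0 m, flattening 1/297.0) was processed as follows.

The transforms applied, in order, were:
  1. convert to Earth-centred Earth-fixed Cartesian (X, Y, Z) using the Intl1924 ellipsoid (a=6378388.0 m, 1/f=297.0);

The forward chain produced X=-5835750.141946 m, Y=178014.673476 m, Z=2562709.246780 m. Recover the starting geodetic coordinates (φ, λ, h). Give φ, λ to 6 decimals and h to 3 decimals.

φ=23.840908°, λ=178.252782°, h=1234.934 m

start: X=-5835750.1419, Y=178014.6735, Z=2562709.2468 m
→ geod (Bowring, a=6378388.000): φ=23.84090800°, λ=178.25278200°, h=1234.9340 m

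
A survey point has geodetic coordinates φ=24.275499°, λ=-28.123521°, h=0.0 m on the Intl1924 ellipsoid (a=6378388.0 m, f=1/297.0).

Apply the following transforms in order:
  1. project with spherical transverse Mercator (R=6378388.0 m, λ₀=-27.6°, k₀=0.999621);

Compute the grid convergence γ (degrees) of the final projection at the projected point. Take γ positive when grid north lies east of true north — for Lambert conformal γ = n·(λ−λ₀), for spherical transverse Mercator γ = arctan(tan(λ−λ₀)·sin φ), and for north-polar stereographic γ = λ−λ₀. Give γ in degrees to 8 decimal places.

-0.21523733

start: φ=24.275499°, λ=-28.123521°, h=0.000 m
→ into tm (λ₀=-27.6°): φ=24.27549900°, λ−λ₀=-0.52352100°
convergence γ = -0.21523733°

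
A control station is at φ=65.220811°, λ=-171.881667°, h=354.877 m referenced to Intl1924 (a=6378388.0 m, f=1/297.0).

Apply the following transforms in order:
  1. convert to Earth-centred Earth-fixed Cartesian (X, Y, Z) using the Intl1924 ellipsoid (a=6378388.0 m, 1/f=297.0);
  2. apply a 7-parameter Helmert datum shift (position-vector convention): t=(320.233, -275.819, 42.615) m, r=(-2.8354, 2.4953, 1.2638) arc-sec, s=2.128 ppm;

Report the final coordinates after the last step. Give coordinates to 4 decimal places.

X=-2653658.5667 m, Y=-378806.6242 m, Z=5768616.0725 m

start: φ=65.220811°, λ=-171.881667°, h=354.877 m
→ ECEF (a=6378388.000, f=1/297.0): X=-2654045.2567, Y=-378593.0346, Z=5768523.8703
→ Helmert 7p (PV): X=-2653658.5667, Y=-378806.6242, Z=5768616.0725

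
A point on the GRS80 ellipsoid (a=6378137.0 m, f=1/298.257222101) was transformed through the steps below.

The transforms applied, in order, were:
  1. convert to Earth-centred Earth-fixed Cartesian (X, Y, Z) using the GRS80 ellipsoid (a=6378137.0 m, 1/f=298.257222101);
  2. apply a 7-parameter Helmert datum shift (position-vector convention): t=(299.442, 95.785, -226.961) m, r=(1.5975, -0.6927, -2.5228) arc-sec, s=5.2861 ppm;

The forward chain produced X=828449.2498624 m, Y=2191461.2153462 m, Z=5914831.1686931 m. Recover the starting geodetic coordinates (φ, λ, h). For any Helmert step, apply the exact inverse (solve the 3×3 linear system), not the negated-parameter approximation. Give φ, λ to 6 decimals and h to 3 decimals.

φ=68.525100°, λ=69.298313°, h=2388.639 m

start: X=828449.2499, Y=2191461.2153, Z=5914831.1687 m
→ Helmert⁻¹: X=828138.4917, Y=2191409.7866, Z=5915007.1089
→ geod (Bowring, a=6378137.000): φ=68.52510000°, λ=69.29831300°, h=2388.6390 m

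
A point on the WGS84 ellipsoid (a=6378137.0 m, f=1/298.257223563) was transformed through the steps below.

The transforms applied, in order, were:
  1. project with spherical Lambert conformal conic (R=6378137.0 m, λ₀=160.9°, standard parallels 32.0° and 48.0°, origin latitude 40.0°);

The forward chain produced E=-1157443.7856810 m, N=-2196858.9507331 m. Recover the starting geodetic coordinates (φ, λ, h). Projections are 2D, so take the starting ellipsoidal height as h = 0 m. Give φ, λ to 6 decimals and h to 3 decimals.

φ=19.856094°, λ=150.347863°, h=0.000 m

start: E=-1157443.7857, N=-2196858.9507 m
→ lcc⁻¹: φ=19.85609400°, λ=150.34786300°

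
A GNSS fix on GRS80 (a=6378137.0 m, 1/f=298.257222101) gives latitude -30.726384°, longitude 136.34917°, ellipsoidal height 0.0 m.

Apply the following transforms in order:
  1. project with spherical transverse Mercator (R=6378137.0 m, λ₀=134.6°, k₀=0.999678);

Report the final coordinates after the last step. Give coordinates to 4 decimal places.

start: φ=-30.726384°, λ=136.349170°, h=0.000 m
→ tm (R=6378137.0, λ₀=134.6°): E=167340.3365, N=-3420649.4040

E=167340.3365 m, N=-3420649.4040 m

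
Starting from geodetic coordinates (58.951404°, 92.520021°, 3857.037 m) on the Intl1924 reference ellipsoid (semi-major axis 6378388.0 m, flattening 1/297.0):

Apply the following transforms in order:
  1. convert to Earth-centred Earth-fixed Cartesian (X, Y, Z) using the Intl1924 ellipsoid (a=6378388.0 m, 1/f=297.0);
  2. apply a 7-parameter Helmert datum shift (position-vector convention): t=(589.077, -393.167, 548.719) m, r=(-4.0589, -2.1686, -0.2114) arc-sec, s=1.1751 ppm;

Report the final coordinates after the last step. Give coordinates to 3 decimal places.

X=-144555.880 m, Y=3296411.287 m, Z=5445055.245 m

start: φ=58.951404°, λ=92.520021°, h=3857.037 m
→ ECEF (a=6378388.000, f=1/297.0): X=-145090.9226, Y=3296693.2923, Z=5444566.5264
→ Helmert 7p (PV): X=-144555.8798, Y=3296411.2868, Z=5445055.2451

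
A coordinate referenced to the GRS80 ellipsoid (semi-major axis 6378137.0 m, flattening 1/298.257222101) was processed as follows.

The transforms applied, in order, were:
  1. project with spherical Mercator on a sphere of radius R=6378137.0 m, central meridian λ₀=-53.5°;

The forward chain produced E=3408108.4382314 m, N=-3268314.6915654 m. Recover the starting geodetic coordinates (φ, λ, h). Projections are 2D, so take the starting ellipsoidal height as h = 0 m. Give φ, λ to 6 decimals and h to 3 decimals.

start: E=3408108.4382, N=-3268314.6916 m
→ merc⁻¹: φ=-28.15329600°, λ=-22.88444100°

φ=-28.153296°, λ=-22.884441°, h=0.000 m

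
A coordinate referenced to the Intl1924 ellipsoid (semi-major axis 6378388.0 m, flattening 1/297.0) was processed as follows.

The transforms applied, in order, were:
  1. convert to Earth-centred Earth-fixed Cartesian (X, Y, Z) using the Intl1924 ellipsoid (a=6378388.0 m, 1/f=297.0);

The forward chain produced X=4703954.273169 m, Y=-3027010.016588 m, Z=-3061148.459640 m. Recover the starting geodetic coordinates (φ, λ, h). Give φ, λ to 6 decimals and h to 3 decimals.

start: X=4703954.2732, Y=-3027010.0166, Z=-3061148.4596 m
→ geod (Bowring, a=6378388.000): φ=-28.85243400°, λ=-32.76141400°, h=3147.5420 m

φ=-28.852434°, λ=-32.761414°, h=3147.542 m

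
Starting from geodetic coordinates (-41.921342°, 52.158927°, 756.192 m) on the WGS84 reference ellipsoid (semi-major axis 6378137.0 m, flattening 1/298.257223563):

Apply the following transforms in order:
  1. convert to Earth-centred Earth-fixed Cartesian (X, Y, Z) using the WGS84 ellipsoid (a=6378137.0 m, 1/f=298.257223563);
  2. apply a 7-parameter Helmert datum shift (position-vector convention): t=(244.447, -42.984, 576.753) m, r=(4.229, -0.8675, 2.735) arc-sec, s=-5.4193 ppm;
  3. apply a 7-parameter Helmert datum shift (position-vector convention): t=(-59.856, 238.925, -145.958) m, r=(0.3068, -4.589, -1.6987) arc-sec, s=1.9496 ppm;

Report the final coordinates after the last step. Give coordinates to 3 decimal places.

start: φ=-41.921342°, λ=52.158927°, h=756.192 m
→ ECEF (a=6378137.000, f=1/298.257223563): X=2916086.0618, Y=3753835.8950, Z=-4239612.3798
→ Helmert 7p (PV): X=2916282.7620, Y=3753898.1572, Z=-4238923.4231
→ Helmert 7p (PV): X=2916353.8152, Y=3754126.6886, Z=-4239007.1799

X=2916353.815 m, Y=3754126.689 m, Z=-4239007.180 m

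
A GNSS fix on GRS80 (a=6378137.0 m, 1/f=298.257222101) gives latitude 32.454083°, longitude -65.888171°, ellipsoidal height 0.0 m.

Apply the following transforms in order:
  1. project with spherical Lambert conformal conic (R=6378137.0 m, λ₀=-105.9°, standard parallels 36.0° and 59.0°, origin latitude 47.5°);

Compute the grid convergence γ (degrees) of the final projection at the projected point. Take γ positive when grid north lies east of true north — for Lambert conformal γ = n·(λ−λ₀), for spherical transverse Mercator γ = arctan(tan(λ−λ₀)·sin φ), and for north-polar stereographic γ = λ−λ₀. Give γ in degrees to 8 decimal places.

29.70370320

start: φ=32.454083°, λ=-65.888171°, h=0.000 m
→ into lcc (λ₀=-105.9°): φ=32.45408300°, λ−λ₀=40.01182900°
convergence γ = 29.70370320°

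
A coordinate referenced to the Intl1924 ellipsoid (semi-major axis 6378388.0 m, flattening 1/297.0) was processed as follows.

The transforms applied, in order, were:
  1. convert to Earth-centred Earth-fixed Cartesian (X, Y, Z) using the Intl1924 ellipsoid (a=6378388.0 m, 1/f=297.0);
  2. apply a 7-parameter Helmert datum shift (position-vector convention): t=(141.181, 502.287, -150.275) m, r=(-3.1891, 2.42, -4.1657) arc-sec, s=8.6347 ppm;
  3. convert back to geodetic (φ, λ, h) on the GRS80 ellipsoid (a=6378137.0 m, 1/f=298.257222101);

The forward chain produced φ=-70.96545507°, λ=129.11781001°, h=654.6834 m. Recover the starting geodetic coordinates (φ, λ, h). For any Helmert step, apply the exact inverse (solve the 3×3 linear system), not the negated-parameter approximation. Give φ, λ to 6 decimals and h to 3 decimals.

start: φ=-70.965455°, λ=129.117810°, h=654.683 m
→ ECEF (a=6378137.000, f=1/298.257222101): X=-1316482.5168, Y=1618902.9354, Z=-6007644.7106
→ Helmert⁻¹: X=-1316574.5332, Y=1618452.9668, Z=-6007432.9866
→ geod (Bowring, a=6378388.000): φ=-70.96780800°, λ=129.12756700°, h=190.2480 m

φ=-70.967808°, λ=129.127567°, h=190.248 m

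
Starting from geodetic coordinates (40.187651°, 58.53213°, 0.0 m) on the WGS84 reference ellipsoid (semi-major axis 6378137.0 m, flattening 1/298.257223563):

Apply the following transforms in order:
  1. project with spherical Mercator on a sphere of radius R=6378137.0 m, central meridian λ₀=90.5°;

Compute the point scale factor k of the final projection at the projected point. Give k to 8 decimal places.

1.30901168

start: φ=40.187651°, λ=58.532130°, h=0.000 m
→ into merc (λ₀=90.5°): φ=40.18765100°, λ−λ₀=-31.96787000°
scale k = 1.30901168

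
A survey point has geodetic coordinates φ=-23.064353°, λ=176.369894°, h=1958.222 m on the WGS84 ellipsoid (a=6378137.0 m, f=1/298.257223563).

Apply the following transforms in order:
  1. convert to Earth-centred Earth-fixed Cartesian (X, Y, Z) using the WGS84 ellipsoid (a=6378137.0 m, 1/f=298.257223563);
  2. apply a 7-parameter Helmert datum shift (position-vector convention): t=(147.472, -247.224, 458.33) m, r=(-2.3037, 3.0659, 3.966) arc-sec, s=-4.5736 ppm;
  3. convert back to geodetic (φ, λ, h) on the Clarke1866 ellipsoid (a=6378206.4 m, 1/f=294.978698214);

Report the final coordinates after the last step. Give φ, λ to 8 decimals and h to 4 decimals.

start: φ=-23.064353°, λ=176.369894°, h=1958.222 m
→ ECEF (a=6378137.000, f=1/298.257223563): X=-5861338.1318, Y=371856.2647, Z=-2484045.1244
→ Helmert 7p (PV): X=-5861207.9248, Y=371466.8971, Z=-2483492.4645
→ geod (Bowring, a=6378206.400): φ=-23.06185396°, λ=176.37360456°, h=1566.4966 m

φ=-23.06185396°, λ=176.37360456°, h=1566.4966 m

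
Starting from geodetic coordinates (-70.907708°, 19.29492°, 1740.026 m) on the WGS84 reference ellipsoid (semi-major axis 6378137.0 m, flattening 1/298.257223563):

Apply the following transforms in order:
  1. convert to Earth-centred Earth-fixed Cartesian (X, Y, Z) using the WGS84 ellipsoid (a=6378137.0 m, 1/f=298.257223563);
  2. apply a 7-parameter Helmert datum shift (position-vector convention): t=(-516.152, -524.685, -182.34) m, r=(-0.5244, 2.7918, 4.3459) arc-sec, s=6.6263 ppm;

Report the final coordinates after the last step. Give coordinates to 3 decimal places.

start: φ=-70.907708°, λ=19.294920°, h=1740.026 m
→ ECEF (a=6378137.000, f=1/298.257223563): X=1975496.0926, Y=691612.2659, Z=-6006565.7427
→ Helmert 7p (PV): X=1974897.1592, Y=691118.5158, Z=-6006816.3809

X=1974897.159 m, Y=691118.516 m, Z=-6006816.381 m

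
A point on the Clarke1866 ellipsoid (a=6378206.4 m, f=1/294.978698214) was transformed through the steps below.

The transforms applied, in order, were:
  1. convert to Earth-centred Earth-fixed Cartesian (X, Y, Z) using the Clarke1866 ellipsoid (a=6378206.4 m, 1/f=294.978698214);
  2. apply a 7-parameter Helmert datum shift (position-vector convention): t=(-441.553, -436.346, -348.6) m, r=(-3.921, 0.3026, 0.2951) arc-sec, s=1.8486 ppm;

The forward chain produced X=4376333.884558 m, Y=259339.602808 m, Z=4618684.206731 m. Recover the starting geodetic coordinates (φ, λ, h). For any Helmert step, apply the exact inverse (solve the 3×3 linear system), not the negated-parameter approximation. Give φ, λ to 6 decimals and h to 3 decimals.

φ=46.686664°, λ=3.395485°, h=1787.071 m

start: X=4376333.8846, Y=259339.6028, Z=4618684.2067 m
→ Helmert⁻¹: X=4376760.9418, Y=259681.4011, Z=4619035.6253
→ geod (Bowring, a=6378206.400): φ=46.68666400°, λ=3.39548500°, h=1787.0710 m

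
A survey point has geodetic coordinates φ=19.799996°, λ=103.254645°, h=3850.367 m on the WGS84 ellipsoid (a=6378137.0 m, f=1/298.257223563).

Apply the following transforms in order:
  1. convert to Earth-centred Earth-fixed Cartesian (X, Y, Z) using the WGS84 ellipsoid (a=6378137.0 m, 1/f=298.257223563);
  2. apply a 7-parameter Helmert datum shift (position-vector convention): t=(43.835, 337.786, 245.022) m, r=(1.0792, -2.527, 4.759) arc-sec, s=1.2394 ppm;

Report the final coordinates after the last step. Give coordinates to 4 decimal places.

X=-1377398.8265 m, Y=5847275.1815 m, Z=2148443.4985 m

start: φ=19.799996°, λ=103.254645°, h=3850.367 m
→ ECEF (a=6378137.000, f=1/298.257223563): X=-1377279.7334, Y=5846973.1654, Z=2148182.0954
→ Helmert 7p (PV): X=-1377398.8265, Y=5847275.1815, Z=2148443.4985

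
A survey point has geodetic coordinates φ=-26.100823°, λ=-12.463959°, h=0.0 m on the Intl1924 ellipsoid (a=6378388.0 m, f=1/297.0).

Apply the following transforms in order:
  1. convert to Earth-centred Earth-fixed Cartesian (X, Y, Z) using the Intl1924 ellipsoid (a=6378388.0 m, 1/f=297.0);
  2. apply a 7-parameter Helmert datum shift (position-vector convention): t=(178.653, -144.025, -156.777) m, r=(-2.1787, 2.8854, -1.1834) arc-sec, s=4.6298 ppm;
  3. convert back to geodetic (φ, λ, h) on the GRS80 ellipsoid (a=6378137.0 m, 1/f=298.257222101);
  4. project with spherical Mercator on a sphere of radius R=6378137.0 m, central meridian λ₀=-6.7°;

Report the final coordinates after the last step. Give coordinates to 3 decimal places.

start: φ=-26.100823°, λ=-12.463959°, h=0.000 m
→ ECEF (a=6378388.000, f=1/297.0): X=5596574.3672, Y=-1237037.7203, Z=-2789135.1800
→ Helmert 7p (PV): X=5596732.8170, Y=-1237249.0426, Z=-2789370.0935
→ geod (Bowring, a=6378137.000): φ=-26.10128126°, λ=-12.46567976°, h=516.6114 m
→ merc (R=6378137.0, λ₀=-6.7°): E=-641832.5348, N=-3011630.4788

E=-641832.535 m, N=-3011630.479 m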